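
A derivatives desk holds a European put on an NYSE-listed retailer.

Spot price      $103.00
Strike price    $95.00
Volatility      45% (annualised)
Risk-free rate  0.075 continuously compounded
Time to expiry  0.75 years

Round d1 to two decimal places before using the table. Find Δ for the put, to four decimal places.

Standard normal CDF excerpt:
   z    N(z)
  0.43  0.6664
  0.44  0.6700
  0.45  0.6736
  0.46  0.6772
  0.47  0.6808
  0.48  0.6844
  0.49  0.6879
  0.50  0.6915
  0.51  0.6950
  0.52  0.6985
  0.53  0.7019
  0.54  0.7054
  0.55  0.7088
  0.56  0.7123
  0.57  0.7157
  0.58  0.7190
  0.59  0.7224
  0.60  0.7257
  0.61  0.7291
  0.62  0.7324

-0.2912

σ√T = 0.45 × 0.8660 = 0.3897
ln(S/K) + (r + σ²/2)T = ln(103/95) + (0.075 + 0.45²/2)·0.75 = 0.0809 + 0.1322 = 0.2130
d₁ = 0.2130 / 0.3897 = 0.5467 which rounds to 0.55
N(d₁) = N(0.55) = 0.7088
Δ_put = N(d₁) − 1 = 0.7088 − 1 = -0.2912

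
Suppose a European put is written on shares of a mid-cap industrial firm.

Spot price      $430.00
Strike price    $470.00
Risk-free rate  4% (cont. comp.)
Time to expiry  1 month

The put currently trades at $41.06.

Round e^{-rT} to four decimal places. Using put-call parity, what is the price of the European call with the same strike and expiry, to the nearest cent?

e^(−rT) = e^(−0.04·0.08333) = 0.9967
Put-call parity: C − P = S − K·e^(−rT) = 430 − 470·0.9967 = 430 − 468.4490 = -38.4490
C = P + (C − P) = 41.06 + (-38.4490) = 2.6110

$2.61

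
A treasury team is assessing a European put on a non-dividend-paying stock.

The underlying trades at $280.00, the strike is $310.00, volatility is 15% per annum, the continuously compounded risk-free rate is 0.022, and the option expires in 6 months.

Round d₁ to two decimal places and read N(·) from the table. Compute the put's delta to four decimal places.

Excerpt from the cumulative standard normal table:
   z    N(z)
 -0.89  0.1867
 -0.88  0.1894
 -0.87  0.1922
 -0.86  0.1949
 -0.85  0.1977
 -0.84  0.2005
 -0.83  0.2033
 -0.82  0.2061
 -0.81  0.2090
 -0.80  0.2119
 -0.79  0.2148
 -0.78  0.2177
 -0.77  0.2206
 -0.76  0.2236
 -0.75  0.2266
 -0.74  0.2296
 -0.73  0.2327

T = 0.5;  σ√T = 0.1061
ln(S/K) + (r + σ²/2)T = ln(280/310) + (0.022 + 0.15²/2)·0.5 = -0.1018 + 0.0166 = -0.0852
d₁ = -0.0852 / 0.1061 = -0.8029 ≈ -0.80
N(d₁) = N(-0.80) = 0.2119
Δ_put = N(d₁) − 1 = 0.2119 − 1 = -0.7881

-0.7881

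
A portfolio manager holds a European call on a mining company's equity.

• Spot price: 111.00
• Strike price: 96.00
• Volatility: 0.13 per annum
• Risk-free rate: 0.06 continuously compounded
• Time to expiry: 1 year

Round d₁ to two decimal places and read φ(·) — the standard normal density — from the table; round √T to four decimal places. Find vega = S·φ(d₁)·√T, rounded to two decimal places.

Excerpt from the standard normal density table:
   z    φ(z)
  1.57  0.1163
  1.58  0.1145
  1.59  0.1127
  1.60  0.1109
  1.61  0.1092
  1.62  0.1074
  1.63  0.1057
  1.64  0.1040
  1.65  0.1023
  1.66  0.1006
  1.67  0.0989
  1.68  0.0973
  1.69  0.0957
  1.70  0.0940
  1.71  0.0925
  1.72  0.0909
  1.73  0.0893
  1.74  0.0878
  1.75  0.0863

11.54

σ√T = 0.13·√1 = 0.1300
ln(S/K) + (r + σ²/2)T = ln(111/96) + (0.06 + 0.13²/2)·1 = 0.1452 + 0.0684 = 0.2136
d₁ = 0.2136 / 0.1300 = 1.6433 ⇒ 1.64
√T = √1 = 1.0000
φ(d₁) = φ(1.64) = 0.1040
vega = S·φ(d₁)·√T = 111·0.1040·1.0000 = 11.5440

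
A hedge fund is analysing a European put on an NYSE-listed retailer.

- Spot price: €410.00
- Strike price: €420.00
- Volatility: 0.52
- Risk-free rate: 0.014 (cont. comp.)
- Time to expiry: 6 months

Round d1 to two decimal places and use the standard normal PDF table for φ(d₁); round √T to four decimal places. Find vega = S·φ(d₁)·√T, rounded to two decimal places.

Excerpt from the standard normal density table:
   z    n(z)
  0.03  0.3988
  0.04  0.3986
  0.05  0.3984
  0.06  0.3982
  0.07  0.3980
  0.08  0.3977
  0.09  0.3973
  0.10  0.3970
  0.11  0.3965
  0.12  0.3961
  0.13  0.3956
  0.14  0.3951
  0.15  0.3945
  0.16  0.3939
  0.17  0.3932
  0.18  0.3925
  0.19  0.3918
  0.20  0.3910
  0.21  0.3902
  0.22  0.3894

114.54

σ√T = 0.52 × 0.7071 = 0.3677
d₁ = [ln(410/420) + (0.014 + 0.52²/2)·0.5] / 0.3677 = [-0.0241 + 0.0746] / 0.3677 = 0.1373 which rounds to 0.14
√T = √0.5 = 0.7071
φ(d₁) = φ(0.14) = 0.3951
vega = S·φ(d₁)·√T = 410·0.3951·0.7071 = 114.5438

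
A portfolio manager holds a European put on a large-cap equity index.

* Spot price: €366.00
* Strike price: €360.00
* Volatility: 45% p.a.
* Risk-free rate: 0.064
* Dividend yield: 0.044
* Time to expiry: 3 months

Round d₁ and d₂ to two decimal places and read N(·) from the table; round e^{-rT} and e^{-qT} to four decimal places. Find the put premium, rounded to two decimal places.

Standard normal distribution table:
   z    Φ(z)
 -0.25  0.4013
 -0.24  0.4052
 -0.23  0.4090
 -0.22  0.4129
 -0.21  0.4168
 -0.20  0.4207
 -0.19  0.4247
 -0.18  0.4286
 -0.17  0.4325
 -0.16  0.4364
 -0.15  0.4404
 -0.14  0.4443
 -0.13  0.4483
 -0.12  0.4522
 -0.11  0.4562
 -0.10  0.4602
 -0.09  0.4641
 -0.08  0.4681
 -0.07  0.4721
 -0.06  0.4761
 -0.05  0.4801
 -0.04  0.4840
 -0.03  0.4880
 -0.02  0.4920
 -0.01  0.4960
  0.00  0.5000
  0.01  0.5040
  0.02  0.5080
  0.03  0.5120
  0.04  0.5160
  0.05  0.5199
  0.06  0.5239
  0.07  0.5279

σ√T = 0.45·√0.25 = 0.2250
d₁ = [ln(366/360) + (0.064 − 0.044 + 0.45²/2)·0.25] / 0.2250 = [0.0165 + 0.0303] / 0.2250 = 0.2082 ≈ 0.21
d₂ = d₁ − σ√T = 0.2082 − 0.2250 = -0.0168 ≈ -0.02
e^(−qT) = e^(−0.044·0.25) = 0.9891;  e^(−rT) = e^(−0.064·0.25) = 0.9841
N(−d₂) = N(0.02) = 0.5080;  N(−d₁) = N(-0.21) = 0.4168
P = 360·0.9841·0.5080 − 366·0.9891·0.4168 = 179.9722 − 150.8860 = 29.0862

€29.09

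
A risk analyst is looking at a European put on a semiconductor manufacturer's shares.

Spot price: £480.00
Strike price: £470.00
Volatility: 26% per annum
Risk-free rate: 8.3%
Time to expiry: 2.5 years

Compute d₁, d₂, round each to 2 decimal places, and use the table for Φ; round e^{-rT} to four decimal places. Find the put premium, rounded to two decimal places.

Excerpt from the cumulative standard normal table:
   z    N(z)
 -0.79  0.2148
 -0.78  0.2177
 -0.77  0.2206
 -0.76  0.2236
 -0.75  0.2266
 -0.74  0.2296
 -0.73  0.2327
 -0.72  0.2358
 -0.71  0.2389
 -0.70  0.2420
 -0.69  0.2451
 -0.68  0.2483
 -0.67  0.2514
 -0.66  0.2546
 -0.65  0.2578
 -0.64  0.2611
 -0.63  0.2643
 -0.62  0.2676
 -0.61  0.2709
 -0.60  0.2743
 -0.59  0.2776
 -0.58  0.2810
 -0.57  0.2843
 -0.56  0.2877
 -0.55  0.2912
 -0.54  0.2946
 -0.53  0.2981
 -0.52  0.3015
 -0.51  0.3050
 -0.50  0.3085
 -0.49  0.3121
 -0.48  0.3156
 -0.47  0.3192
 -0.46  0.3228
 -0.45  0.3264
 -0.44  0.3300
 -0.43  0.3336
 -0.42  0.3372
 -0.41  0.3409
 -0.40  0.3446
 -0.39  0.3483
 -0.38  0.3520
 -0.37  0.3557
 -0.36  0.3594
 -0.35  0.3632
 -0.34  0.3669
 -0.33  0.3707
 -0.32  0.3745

σ√T = 0.26·√2.5 = 0.4111
d₁ = [ln(480/470) + (0.083 + ½·0.26²)·2.5] / (σ√T) = (0.0211 + 0.2920) / 0.4111 = 0.7615 which rounds to 0.76
d₂ = 0.7615 − 0.4111 = 0.3504 which rounds to 0.35
e^(−rT) = e^(−0.083·2.5) = 0.8126
N(−d₂) = N(-0.35) = 0.3632;  N(−d₁) = N(-0.76) = 0.2236
P = 470·0.8126·0.3632 − 480·0.2236 = 138.7141 − 107.3280 = 31.3861

£31.39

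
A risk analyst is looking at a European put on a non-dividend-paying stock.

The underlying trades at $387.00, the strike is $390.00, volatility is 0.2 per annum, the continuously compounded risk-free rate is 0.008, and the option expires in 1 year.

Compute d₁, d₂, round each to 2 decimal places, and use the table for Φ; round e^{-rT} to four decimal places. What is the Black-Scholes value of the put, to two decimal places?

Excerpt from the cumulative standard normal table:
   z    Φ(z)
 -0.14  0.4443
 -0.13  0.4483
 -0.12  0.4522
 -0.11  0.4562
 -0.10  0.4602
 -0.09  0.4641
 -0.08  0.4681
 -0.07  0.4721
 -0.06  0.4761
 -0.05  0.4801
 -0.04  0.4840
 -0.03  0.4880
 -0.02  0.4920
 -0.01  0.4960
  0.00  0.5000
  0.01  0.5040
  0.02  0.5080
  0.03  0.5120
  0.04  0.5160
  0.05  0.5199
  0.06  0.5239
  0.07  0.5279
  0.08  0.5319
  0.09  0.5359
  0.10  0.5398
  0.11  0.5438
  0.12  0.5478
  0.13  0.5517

σ√T = 0.2 × 1.0000 = 0.2000
ln(S/K) + (r + σ²/2)T = ln(387/390) + (0.008 + 0.2²/2)·1 = -0.0077 + 0.0280 = 0.0203
d₁ = 0.0203 / 0.2000 = 0.1014 ⇒ 0.10
d₂ = d₁ − σ√T = 0.1014 − 0.2000 = -0.0986 ⇒ -0.10
e^(−rT) = e^(−0.008·1) = 0.9920
P = 390·0.9920·N(0.10) − 387·N(-0.10) = 390·0.9920·0.5398 − 387·0.4602 = 208.8378 − 178.0974 = 30.7404

$30.74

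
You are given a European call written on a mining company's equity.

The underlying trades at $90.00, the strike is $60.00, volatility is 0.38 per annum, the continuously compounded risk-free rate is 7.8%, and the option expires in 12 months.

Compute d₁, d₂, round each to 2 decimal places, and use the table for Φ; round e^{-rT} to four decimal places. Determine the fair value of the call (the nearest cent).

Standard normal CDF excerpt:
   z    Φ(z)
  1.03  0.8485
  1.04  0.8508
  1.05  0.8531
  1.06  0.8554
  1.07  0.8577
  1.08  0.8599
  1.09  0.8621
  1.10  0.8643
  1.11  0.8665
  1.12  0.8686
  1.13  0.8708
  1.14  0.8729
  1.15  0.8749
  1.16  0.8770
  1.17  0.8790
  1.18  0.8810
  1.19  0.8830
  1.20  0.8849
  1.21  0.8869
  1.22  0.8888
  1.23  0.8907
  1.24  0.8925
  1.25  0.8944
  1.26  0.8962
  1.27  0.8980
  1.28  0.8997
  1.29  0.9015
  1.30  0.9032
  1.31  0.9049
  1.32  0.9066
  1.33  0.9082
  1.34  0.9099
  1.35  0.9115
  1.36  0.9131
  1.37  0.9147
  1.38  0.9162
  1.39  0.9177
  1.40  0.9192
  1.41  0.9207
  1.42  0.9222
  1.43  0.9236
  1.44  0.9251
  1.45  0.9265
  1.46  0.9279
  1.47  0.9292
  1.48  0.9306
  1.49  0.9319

$35.79

σ√T = 0.38 × 1.0000 = 0.3800
d₁ = [ln(90/60) + (0.078 + 0.38²/2)·1] / 0.3800 = [0.4055 + 0.1502] / 0.3800 = 1.4623 ⇒ 1.46
d₂ = d₁ − σ√T = 1.4623 − 0.3800 = 1.0823 ⇒ 1.08
exp(−rT) = exp(−0.078·1) = 0.9250
N(d₁) = N(1.46) = 0.9279;  N(d₂) = N(1.08) = 0.8599
C = 90·0.9279 − 60·0.9250·0.8599 = 83.5110 − 47.7244 = 35.7865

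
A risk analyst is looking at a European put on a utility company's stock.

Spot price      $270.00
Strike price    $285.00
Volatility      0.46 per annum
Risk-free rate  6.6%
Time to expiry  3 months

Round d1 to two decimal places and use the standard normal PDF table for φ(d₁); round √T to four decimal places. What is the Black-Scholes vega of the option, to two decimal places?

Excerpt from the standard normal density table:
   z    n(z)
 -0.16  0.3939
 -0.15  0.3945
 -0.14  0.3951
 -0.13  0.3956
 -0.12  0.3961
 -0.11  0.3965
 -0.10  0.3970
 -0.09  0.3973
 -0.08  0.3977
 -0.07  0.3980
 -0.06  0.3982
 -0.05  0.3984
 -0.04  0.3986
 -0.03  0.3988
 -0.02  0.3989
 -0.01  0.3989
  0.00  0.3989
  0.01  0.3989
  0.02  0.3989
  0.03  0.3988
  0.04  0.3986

53.78

σ√T = 0.46 × 0.5000 = 0.2300
ln(S/K) + (r + σ²/2)T = ln(270/285) + (0.066 + 0.46²/2)·0.25 = -0.0541 + 0.0430 = -0.0111
d₁ = -0.0111 / 0.2300 = -0.0483 which rounds to -0.05
√T = √0.25 = 0.5000
φ(d₁) = φ(-0.05) = 0.3984
vega = S·φ(d₁)·√T = 270·0.3984·0.5000 = 53.7840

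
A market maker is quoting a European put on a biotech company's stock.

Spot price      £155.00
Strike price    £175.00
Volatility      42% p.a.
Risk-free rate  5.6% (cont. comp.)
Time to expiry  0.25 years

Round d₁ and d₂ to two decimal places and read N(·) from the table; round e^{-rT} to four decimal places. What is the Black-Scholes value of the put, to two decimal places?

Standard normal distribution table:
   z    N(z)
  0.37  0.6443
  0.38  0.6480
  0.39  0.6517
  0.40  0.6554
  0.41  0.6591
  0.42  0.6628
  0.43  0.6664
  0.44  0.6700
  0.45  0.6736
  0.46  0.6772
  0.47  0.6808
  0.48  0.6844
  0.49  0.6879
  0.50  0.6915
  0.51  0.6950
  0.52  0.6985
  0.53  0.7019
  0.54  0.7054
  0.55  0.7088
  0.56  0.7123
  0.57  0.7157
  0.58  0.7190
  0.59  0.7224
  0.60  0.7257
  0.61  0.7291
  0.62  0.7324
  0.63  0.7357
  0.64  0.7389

£24.23

σ√T = 0.42 × 0.5000 = 0.2100
d₁ = [ln(155/175) + (0.056 + 0.42²/2)·0.25] / 0.2100 = [-0.1214 + 0.0360] / 0.2100 = -0.4062 → -0.41
d₂ = d₁ − σ√T = -0.4062 − 0.2100 = -0.6162 → -0.62
exp(−rT) = exp(−0.056·0.25) = 0.9861
P = 175·0.9861·N(0.62) − 155·N(0.41) = 175·0.9861·0.7324 − 155·0.6591 = 126.3884 − 102.1605 = 24.2279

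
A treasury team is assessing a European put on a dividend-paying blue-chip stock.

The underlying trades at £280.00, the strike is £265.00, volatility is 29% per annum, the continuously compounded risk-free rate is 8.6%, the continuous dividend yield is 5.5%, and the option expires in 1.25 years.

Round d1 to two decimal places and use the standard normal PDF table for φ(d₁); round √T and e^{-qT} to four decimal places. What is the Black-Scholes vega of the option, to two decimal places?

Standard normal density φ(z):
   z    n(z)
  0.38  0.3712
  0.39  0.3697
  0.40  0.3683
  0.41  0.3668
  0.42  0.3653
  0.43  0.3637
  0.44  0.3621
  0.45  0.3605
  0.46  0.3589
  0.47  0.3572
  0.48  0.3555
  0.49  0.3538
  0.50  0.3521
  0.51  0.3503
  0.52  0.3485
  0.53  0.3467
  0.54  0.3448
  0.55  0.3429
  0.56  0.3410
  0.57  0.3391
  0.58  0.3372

σ√T = 0.29 × 1.1180 = 0.3242
d₁ = [ln(280/265) + (0.086 − 0.055 + 0.29²/2)·1.25] / 0.3242 = [0.0551 + 0.0913] / 0.3242 = 0.4514 ⇒ 0.45
√T = √1.25 = 1.1180
φ(d₁) = φ(0.45) = 0.3605
e^(−qT) = e^(−0.055·1.25) = 0.9336
vega = S·e^(−qT)·φ(d₁)·√T = 280·0.9336·0.3605·1.1180 = 105.3576
(Call and put vega coincide under Black-Scholes.)

105.36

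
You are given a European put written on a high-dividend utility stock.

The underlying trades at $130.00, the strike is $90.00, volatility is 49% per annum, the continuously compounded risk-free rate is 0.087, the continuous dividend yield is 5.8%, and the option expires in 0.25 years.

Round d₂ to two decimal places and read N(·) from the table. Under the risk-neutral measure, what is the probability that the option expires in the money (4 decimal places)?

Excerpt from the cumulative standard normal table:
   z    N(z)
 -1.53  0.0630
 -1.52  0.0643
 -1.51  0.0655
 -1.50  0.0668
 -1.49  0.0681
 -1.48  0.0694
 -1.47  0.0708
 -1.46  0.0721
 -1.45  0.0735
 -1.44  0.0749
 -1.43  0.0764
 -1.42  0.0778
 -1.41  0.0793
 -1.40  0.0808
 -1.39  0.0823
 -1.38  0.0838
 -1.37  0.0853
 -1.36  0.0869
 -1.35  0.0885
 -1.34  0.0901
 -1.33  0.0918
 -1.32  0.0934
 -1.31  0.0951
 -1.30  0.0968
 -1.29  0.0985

0.0793

T = 0.25;  σ√T = 0.2450
ln(S/K) + (r − q + σ²/2)T = ln(130/90) + (0.087 − 0.058 + 0.49²/2)·0.25 = 0.3677 + 0.0373 = 0.4050
d₁ = 0.4050 / 0.2450 = 1.6530 which rounds to 1.65
d₂ = d₁ − σ√T = 1.6530 − 0.2450 = 1.4080 which rounds to 1.41
Pr(exercise) under Q = N(−d₂) = N(-1.41) = 0.0793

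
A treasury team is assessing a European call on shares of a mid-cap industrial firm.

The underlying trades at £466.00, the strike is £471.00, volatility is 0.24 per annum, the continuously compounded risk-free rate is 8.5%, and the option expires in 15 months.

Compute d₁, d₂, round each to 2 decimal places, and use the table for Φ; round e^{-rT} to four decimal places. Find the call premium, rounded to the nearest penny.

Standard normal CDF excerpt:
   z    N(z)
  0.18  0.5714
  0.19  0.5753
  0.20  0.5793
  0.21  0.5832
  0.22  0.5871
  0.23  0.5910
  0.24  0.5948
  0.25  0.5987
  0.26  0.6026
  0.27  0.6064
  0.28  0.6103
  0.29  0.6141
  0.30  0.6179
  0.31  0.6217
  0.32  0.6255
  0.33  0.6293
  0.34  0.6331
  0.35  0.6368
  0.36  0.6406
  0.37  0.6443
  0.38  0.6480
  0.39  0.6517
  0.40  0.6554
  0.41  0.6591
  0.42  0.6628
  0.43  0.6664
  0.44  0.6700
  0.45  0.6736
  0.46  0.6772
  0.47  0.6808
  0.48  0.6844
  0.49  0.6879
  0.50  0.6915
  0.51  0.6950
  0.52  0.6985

T = 1.25;  σ√T = 0.2683
d₁ = [ln(466/471) + (0.085 + ½·0.24²)·1.25] / (σ√T) = (-0.0107 + 0.1423) / 0.2683 = 0.4904 which rounds to 0.49
d₂ = 0.4904 − 0.2683 = 0.2220 which rounds to 0.22
e^(−rT) = e^(−0.085·1.25) = 0.8992
C = 466·N(0.49) − 471·0.8992·N(0.22) = 466·0.6879 − 471·0.8992·0.5871 = 320.5614 − 248.6505 = 71.9109

£71.91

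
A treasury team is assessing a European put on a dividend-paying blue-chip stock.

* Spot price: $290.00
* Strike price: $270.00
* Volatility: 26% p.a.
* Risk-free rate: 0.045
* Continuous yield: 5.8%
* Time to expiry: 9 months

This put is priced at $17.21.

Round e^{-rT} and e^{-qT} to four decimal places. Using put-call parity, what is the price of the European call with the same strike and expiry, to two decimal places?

$33.82

e^(−qT) = e^(−0.058·0.75) = 0.9574;  e^(−rT) = e^(−0.045·0.75) = 0.9668
Put-call parity: C − P = S·e^(−qT) − K·e^(−rT) = 290·0.9574 − 270·0.9668 = 277.6460 − 261.0360 = 16.6100
C = P + (C − P) = 17.21 + (16.6100) = 33.8200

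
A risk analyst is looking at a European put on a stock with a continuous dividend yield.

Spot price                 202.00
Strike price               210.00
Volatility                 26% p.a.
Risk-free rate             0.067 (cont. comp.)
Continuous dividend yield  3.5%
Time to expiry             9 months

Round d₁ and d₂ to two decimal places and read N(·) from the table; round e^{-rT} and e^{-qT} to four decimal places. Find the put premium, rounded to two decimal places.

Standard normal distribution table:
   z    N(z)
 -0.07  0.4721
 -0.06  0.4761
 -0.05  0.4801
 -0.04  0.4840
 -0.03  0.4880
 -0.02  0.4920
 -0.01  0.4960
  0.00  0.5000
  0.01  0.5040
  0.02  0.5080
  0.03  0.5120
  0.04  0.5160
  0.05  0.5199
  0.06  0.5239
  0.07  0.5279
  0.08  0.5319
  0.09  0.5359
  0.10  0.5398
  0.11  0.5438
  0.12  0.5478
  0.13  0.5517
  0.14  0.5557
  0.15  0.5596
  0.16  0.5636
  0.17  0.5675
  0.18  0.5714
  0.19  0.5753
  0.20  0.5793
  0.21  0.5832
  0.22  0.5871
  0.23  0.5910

σ√T = 0.26·√0.75 = 0.2252
d₁ = [ln(202/210) + (0.067 − 0.035 + 0.26²/2)·0.75] / 0.2252 = [-0.0388 + 0.0493] / 0.2252 = 0.0467 → 0.05
d₂ = d₁ − σ√T = 0.0467 − 0.2252 = -0.1785 → -0.18
e^(−qT) = e^(−0.035·0.75) = 0.9741;  e^(−rT) = e^(−0.067·0.75) = 0.9510
N(−d₂) = N(0.18) = 0.5714;  N(−d₁) = N(-0.05) = 0.4801
P = 210·0.9510·0.5714 − 202·0.9741·0.4801 = 114.1143 − 94.4684 = 19.6459

19.65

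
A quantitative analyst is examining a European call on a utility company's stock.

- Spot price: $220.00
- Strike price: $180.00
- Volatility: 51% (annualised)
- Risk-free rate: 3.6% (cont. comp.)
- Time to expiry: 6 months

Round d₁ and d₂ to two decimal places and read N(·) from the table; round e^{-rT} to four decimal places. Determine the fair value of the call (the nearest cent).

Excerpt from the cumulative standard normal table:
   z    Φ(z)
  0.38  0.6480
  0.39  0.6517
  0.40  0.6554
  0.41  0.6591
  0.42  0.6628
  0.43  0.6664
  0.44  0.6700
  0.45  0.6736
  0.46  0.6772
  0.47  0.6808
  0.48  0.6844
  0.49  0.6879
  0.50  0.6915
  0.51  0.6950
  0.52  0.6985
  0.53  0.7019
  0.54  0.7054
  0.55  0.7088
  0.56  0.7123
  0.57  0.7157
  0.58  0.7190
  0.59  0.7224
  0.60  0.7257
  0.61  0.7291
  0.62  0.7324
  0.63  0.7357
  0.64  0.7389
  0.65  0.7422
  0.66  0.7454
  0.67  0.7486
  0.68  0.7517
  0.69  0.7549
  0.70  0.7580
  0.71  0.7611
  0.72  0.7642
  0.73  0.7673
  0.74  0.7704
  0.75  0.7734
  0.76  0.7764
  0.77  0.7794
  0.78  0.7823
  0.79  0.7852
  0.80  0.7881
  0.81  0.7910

$54.93

σ√T = 0.51 × 0.7071 = 0.3606
d₁ = [ln(220/180) + (0.036 + ½·0.51²)·0.5] / (σ√T) = (0.2007 + 0.0830) / 0.3606 = 0.7867 which rounds to 0.79
d₂ = 0.7867 − 0.3606 = 0.4261 which rounds to 0.43
exp(−rT) = exp(−0.036·0.5) = 0.9822
C = 220·N(0.79) − 180·0.9822·N(0.43) = 220·0.7852 − 180·0.9822·0.6664 = 172.7440 − 117.8169 = 54.9271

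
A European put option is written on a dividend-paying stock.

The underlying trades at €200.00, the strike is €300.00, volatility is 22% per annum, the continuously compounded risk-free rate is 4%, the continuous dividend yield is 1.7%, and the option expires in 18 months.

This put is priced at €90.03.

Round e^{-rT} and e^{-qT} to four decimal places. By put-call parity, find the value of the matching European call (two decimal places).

exp(−qT) = exp(−0.017·1.5) = 0.9748;  exp(−rT) = exp(−0.04·1.5) = 0.9418
Put-call parity: C − P = S·e^(−qT) − K·e^(−rT) = 200·0.9748 − 300·0.9418 = 194.9600 − 282.5400 = -87.5800
C = P + (C − P) = 90.03 + (-87.5800) = 2.4500

€2.45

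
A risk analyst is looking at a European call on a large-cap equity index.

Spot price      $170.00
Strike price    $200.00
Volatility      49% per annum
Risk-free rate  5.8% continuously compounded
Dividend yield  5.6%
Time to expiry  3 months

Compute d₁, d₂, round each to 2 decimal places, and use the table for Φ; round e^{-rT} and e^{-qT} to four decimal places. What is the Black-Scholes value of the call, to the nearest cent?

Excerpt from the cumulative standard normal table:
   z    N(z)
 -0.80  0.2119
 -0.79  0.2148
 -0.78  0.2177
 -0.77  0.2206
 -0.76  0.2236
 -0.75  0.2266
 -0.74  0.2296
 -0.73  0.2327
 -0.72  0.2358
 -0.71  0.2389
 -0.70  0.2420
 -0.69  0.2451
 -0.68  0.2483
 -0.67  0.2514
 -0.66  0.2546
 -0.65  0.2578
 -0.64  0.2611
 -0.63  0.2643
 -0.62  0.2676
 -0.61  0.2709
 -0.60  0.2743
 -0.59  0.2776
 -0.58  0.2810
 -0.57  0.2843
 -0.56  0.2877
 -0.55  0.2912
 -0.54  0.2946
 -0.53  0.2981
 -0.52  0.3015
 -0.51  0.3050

$6.47

σ√T = 0.49·√0.25 = 0.2450
d₁ = [ln(170/200) + (0.058 − 0.056 + 0.49²/2)·0.25] / 0.2450 = [-0.1625 + 0.0305] / 0.2450 = -0.5388 which rounds to -0.54
d₂ = d₁ − σ√T = -0.5388 − 0.2450 = -0.7838 which rounds to -0.78
e^(−qT) = e^(−0.056·0.25) = 0.9861;  e^(−rT) = e^(−0.058·0.25) = 0.9856
N(d₁) = N(-0.54) = 0.2946;  N(d₂) = N(-0.78) = 0.2177
C = 170·0.9861·0.2946 − 200·0.9856·0.2177 = 49.3859 − 42.9130 = 6.4728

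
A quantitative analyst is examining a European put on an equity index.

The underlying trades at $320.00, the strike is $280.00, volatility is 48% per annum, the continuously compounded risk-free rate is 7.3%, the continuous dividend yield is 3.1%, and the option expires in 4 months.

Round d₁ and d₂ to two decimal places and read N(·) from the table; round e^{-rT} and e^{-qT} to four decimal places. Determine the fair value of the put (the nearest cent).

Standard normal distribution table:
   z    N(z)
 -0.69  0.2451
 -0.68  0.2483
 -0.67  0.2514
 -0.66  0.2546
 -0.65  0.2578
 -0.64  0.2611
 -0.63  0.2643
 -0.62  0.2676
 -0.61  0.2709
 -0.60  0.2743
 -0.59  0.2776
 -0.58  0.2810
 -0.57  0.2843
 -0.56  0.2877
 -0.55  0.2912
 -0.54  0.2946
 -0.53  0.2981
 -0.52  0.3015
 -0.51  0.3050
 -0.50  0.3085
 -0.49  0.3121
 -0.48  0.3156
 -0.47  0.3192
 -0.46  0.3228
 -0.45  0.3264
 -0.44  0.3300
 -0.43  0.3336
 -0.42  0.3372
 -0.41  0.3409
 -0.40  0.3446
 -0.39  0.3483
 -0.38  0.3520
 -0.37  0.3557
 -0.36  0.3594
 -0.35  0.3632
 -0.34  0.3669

σ√T = 0.48 × 0.5774 = 0.2771
d₁ = [ln(320/280) + (0.073 − 0.031 + 0.48²/2)·0.3333] / 0.2771 = [0.1335 + 0.0524] / 0.2771 = 0.6709 ⇒ 0.67
d₂ = d₁ − σ√T = 0.6709 − 0.2771 = 0.3938 ⇒ 0.39
exp(−qT) = exp(−0.031·0.3333) = 0.9897;  exp(−rT) = exp(−0.073·0.3333) = 0.9760
P = 280·0.9760·N(-0.39) − 320·0.9897·N(-0.67) = 280·0.9760·0.3483 − 320·0.9897·0.2514 = 95.1834 − 79.6194 = 15.5640

$15.56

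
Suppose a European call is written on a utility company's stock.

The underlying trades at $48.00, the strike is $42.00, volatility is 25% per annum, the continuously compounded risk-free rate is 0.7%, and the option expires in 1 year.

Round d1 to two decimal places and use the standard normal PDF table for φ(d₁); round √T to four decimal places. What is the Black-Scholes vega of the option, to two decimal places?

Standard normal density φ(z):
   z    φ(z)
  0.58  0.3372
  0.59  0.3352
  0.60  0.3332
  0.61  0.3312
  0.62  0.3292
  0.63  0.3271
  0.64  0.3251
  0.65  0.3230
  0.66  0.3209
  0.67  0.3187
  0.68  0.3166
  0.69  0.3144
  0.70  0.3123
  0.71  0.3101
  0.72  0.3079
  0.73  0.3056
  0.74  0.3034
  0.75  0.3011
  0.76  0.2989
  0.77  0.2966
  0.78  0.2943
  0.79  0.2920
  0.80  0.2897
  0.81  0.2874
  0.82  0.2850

σ√T = 0.25·√1 = 0.2500
d₁ = [ln(48/42) + (0.007 + ½·0.25²)·1] / (σ√T) = (0.1335 + 0.0382) / 0.2500 = 0.6871 ≈ 0.69
√T = √1 = 1.0000
φ(d₁) = φ(0.69) = 0.3144
vega = S·φ(d₁)·√T = 48·0.3144·1.0000 = 15.0912

15.09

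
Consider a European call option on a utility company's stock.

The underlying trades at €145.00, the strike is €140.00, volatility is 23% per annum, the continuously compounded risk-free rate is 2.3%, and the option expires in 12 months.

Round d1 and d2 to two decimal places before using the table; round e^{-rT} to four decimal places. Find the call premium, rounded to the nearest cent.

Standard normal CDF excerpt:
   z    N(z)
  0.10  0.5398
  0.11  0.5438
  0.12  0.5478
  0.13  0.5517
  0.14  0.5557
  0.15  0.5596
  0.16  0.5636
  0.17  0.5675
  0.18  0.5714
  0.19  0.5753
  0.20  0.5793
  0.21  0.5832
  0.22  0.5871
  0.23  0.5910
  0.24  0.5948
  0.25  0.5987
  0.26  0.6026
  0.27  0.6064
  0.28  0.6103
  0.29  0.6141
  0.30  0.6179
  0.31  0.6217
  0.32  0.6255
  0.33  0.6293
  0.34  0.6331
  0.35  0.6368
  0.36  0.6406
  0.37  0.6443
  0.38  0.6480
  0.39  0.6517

σ√T = 0.23·√1 = 0.2300
d₁ = [ln(145/140) + (0.023 + 0.23²/2)·1] / 0.2300 = [0.0351 + 0.0495] / 0.2300 = 0.3676 ⇒ 0.37
d₂ = d₁ − σ√T = 0.3676 − 0.2300 = 0.1376 ⇒ 0.14
exp(−rT) = exp(−0.023·1) = 0.9773
N(d₁) = N(0.37) = 0.6443;  N(d₂) = N(0.14) = 0.5557
C = 145·0.6443 − 140·0.9773·0.5557 = 93.4235 − 76.0320 = 17.3915

€17.39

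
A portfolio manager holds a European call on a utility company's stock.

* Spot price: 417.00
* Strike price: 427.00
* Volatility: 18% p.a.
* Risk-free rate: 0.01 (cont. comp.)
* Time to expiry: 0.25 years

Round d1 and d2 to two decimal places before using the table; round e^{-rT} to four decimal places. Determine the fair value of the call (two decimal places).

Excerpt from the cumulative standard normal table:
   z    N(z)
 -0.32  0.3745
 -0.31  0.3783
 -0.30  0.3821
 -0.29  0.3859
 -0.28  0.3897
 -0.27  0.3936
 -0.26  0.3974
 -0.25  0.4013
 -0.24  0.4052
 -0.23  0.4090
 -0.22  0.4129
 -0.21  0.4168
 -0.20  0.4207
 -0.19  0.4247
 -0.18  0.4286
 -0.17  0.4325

11.11

σ√T = 0.18 × 0.5000 = 0.0900
ln(S/K) + (r + σ²/2)T = ln(417/427) + (0.01 + 0.18²/2)·0.25 = -0.0237 + 0.0066 = -0.0171
d₁ = -0.0171 / 0.0900 = -0.1905 → -0.19
d₂ = d₁ − σ√T = -0.1905 − 0.0900 = -0.2805 → -0.28
e^(−rT) = e^(−0.01·0.25) = 0.9975
C = 417·N(-0.19) − 427·0.9975·N(-0.28) = 417·0.4247 − 427·0.9975·0.3897 = 177.0999 − 165.9859 = 11.1140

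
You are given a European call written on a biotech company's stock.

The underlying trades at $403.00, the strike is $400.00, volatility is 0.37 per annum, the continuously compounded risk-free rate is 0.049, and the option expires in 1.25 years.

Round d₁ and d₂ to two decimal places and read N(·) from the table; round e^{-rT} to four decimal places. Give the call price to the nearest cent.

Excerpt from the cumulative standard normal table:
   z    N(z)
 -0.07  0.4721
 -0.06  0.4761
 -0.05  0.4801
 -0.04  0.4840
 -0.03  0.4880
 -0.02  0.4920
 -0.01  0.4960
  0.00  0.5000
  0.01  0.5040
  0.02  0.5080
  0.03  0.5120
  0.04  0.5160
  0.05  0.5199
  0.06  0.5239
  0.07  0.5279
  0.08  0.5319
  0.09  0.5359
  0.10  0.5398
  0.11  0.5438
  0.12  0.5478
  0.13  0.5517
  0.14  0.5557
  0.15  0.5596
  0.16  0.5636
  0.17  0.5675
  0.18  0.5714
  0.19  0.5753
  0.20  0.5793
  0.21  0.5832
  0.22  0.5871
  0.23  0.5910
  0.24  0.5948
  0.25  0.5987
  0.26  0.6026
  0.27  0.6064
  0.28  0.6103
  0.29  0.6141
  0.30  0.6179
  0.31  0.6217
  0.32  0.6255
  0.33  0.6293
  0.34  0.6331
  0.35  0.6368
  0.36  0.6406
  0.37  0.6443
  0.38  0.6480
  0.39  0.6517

$77.55

T = 1.25;  σ√T = 0.4137
d₁ = [ln(403/400) + (0.049 + 0.37²/2)·1.25] / 0.4137 = [0.0075 + 0.1468] / 0.4137 = 0.3730 ⇒ 0.37
d₂ = d₁ − σ√T = 0.3730 − 0.4137 = -0.0407 ⇒ -0.04
e^(−rT) = e^(−0.049·1.25) = 0.9406
C = 403·N(0.37) − 400·0.9406·N(-0.04) = 403·0.6443 − 400·0.9406·0.4840 = 259.6529 − 182.1002 = 77.5527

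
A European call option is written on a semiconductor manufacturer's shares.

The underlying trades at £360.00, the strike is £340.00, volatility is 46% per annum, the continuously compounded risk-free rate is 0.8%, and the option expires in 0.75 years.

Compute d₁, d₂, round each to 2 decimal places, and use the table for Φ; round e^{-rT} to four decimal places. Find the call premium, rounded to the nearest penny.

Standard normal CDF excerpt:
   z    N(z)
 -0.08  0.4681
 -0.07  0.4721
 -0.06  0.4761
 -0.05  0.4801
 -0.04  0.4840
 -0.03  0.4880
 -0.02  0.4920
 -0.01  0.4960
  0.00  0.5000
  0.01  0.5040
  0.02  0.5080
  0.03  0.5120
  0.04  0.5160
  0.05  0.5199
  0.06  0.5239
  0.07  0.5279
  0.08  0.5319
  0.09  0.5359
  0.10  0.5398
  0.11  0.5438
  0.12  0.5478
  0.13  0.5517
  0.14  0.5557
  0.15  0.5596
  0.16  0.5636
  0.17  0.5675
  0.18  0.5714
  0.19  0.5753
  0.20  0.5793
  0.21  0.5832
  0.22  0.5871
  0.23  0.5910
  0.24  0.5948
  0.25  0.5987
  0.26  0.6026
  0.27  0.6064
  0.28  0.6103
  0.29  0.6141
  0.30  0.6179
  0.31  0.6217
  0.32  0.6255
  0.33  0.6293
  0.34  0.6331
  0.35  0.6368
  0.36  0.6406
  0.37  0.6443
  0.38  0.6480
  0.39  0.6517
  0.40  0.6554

σ√T = 0.46 × 0.8660 = 0.3984
d₁ = [ln(360/340) + (0.008 + 0.46²/2)·0.75] / 0.3984 = [0.0572 + 0.0854] / 0.3984 = 0.3577 which rounds to 0.36
d₂ = d₁ − σ√T = 0.3577 − 0.3984 = -0.0406 which rounds to -0.04
e^(−rT) = e^(−0.008·0.75) = 0.9940
N(d₁) = N(0.36) = 0.6406;  N(d₂) = N(-0.04) = 0.4840
C = 360·0.6406 − 340·0.9940·0.4840 = 230.6160 − 163.5726 = 67.0434

£67.04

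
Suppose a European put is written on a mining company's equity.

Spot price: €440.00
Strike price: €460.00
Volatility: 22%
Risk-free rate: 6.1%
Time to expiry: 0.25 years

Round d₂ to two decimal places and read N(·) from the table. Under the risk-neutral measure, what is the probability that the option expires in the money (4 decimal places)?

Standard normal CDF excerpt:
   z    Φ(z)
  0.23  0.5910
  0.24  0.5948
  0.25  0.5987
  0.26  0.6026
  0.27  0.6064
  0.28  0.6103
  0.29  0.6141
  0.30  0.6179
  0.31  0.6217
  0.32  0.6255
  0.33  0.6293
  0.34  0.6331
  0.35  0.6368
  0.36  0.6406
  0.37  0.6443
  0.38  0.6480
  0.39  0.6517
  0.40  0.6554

T = 0.25;  σ√T = 0.1100
ln(S/K) + (r + σ²/2)T = ln(440/460) + (0.061 + 0.22²/2)·0.25 = -0.0445 + 0.0213 = -0.0232
d₁ = -0.0232 / 0.1100 = -0.2105 which rounds to -0.21
d₂ = d₁ − σ√T = -0.2105 − 0.1100 = -0.3205 which rounds to -0.32
Pr(exercise) under Q = N(−d₂) = N(0.32) = 0.6255

0.6255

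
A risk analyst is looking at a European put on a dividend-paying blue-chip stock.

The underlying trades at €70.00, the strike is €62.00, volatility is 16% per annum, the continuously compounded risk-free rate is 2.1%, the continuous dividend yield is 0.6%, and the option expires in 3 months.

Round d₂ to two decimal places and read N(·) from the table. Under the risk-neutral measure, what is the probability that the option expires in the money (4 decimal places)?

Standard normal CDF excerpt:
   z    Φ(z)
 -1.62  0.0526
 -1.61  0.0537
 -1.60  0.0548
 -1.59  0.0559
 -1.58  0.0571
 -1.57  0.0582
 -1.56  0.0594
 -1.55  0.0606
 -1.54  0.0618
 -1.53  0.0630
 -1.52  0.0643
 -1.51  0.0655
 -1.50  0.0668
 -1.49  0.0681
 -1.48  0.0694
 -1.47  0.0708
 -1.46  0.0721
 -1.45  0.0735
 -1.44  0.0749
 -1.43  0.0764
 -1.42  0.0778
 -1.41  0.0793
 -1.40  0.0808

T = 0.25;  σ√T = 0.0800
d₁ = [ln(70/62) + (0.021 − 0.006 + 0.16²/2)·0.25] / 0.0800 = [0.1214 + 0.0070] / 0.0800 = 1.6039 → 1.60
d₂ = d₁ − σ√T = 1.6039 − 0.0800 = 1.5239 → 1.52
Pr(exercise) under Q = N(−d₂) = N(-1.52) = 0.0643

0.0643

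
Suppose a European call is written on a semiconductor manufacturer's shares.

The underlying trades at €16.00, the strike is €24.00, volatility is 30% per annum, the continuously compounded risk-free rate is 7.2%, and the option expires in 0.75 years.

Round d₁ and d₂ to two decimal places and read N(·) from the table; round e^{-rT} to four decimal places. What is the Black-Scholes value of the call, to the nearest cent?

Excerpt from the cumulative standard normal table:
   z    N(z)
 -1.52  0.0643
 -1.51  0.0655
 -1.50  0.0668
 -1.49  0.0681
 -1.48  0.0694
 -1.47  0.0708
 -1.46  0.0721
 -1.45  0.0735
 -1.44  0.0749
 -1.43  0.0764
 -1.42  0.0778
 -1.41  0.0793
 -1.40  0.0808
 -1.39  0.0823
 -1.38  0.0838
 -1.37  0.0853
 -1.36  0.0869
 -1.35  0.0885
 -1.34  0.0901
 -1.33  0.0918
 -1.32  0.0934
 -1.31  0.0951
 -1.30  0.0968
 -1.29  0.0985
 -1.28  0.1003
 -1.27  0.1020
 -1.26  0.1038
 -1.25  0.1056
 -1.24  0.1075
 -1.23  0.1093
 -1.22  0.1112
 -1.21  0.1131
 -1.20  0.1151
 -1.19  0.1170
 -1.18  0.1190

σ√T = 0.3·√0.75 = 0.2598
d₁ = [ln(16/24) + (0.072 + 0.3²/2)·0.75] / 0.2598 = [-0.4055 + 0.0877] / 0.2598 = -1.2229 ⇒ -1.22
d₂ = d₁ − σ√T = -1.2229 − 0.2598 = -1.4827 ⇒ -1.48
e^(−rT) = e^(−0.072·0.75) = 0.9474
C = 16·N(-1.22) − 24·0.9474·N(-1.48) = 16·0.1112 − 24·0.9474·0.0694 = 1.7792 − 1.5780 = 0.2012

€0.20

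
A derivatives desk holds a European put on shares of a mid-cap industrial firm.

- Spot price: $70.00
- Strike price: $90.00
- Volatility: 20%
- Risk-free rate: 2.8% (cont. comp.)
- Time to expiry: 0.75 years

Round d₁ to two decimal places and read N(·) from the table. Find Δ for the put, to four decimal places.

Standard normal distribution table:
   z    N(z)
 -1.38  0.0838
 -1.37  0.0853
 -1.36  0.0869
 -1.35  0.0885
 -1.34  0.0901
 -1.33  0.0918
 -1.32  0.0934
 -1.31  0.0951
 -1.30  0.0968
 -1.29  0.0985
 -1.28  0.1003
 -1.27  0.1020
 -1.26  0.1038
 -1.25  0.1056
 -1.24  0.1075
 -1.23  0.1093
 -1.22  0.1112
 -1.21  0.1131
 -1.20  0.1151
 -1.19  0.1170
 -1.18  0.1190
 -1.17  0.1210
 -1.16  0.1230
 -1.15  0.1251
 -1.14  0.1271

T = 0.75;  σ√T = 0.1732
d₁ = [ln(70/90) + (0.028 + ½·0.2²)·0.75] / (σ√T) = (-0.2513 + 0.0360) / 0.1732 = -1.2431 → -1.24
N(d₁) = N(-1.24) = 0.1075
Δ_put = N(d₁) − 1 = 0.1075 − 1 = -0.8925

-0.8925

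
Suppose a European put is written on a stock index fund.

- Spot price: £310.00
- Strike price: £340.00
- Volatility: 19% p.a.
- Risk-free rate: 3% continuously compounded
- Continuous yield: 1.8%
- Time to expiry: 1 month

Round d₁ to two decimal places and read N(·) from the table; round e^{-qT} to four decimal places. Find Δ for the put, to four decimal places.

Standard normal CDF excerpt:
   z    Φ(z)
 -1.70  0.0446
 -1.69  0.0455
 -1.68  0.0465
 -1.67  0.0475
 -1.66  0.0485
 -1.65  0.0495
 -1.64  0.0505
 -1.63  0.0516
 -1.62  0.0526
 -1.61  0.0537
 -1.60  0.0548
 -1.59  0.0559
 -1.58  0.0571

T = 0.08333;  σ√T = 0.0548
d₁ = [ln(310/340) + (0.03 − 0.018 + 0.19²/2)·0.08333] / 0.0548 = [-0.0924 + 0.0025] / 0.0548 = -1.6385 which rounds to -1.64
N(d₁) = N(-1.64) = 0.0505
Δ_put = exp(−qT)·(N(d₁) − 1) = 0.9985·(0.0505 − 1) = -0.9481

-0.9481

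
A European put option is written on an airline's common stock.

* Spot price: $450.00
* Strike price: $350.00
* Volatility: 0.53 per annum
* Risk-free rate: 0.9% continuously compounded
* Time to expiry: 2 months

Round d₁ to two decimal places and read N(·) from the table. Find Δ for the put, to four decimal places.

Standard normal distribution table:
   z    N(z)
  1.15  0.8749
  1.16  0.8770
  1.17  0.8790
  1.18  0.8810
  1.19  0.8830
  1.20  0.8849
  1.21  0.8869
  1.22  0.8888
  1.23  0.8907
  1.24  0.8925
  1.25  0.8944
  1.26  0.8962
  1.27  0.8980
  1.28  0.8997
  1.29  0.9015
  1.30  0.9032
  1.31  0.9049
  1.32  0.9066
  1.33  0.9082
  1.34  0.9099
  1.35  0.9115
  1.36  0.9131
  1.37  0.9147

-0.1003

σ√T = 0.53·√0.1667 = 0.2164
d₁ = [ln(450/350) + (0.009 + ½·0.53²)·0.1667] / (σ√T) = (0.2513 + 0.0249) / 0.2164 = 1.2766 → 1.28
N(d₁) = N(1.28) = 0.8997
Δ_put = N(d₁) − 1 = 0.8997 − 1 = -0.1003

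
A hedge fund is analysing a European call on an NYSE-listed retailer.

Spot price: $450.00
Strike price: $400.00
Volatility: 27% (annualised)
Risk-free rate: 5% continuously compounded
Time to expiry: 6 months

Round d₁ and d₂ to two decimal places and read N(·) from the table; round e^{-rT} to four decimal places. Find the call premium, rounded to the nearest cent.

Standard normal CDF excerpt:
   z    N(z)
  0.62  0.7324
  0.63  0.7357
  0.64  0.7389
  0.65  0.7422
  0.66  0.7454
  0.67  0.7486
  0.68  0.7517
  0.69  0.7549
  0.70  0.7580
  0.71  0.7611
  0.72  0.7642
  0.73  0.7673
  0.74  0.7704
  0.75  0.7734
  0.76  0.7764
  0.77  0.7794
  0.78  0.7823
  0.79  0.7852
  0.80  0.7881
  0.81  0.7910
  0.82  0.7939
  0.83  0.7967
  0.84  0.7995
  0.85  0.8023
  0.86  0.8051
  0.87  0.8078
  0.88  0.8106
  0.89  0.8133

$70.23

T = 0.5;  σ√T = 0.1909
ln(S/K) + (r + σ²/2)T = ln(450/400) + (0.05 + 0.27²/2)·0.5 = 0.1178 + 0.0432 = 0.1610
d₁ = 0.1610 / 0.1909 = 0.8433 ≈ 0.84
d₂ = d₁ − σ√T = 0.8433 − 0.1909 = 0.6524 ≈ 0.65
exp(−rT) = exp(−0.05·0.5) = 0.9753
N(d₁) = N(0.84) = 0.7995;  N(d₂) = N(0.65) = 0.7422
C = 450·0.7995 − 400·0.9753·0.7422 = 359.7750 − 289.5471 = 70.2279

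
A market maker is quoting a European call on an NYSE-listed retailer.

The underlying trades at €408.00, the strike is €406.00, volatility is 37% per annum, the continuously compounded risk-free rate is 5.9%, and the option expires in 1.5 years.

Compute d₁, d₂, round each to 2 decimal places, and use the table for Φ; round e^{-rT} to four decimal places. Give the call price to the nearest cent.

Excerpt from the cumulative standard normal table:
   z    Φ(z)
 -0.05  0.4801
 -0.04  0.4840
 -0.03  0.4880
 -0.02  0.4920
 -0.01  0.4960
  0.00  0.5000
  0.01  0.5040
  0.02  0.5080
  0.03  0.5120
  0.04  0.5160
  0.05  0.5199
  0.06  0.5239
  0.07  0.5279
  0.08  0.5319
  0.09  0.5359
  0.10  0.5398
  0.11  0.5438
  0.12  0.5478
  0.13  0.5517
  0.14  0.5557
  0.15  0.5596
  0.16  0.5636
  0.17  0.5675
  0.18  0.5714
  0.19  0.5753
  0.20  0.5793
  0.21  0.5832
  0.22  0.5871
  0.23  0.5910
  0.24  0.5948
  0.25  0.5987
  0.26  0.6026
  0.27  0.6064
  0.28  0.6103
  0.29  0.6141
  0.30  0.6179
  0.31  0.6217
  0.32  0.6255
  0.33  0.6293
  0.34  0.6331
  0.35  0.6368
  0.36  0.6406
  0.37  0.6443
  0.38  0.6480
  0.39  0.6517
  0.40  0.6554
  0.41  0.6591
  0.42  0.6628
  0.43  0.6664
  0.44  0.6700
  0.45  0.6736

σ√T = 0.37 × 1.2247 = 0.4532
d₁ = [ln(408/406) + (0.059 + 0.37²/2)·1.5] / 0.4532 = [0.0049 + 0.1912] / 0.4532 = 0.4327 ≈ 0.43
d₂ = d₁ − σ√T = 0.4327 − 0.4532 = -0.0204 ≈ -0.02
exp(−rT) = exp(−0.059·1.5) = 0.9153
N(d₁) = N(0.43) = 0.6664;  N(d₂) = N(-0.02) = 0.4920
C = 408·0.6664 − 406·0.9153·0.4920 = 271.8912 − 182.8330 = 89.0582

€89.06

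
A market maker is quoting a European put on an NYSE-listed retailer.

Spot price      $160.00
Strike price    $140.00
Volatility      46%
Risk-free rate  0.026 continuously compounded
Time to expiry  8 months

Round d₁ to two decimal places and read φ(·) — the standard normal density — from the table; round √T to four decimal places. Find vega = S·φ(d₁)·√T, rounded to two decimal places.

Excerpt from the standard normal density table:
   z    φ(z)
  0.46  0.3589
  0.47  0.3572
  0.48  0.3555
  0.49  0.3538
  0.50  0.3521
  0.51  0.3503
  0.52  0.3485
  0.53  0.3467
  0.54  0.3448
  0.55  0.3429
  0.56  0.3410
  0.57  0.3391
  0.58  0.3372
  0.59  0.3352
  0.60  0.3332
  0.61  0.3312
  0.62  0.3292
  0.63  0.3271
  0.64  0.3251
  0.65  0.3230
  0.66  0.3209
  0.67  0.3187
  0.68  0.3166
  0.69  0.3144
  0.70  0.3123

43.79

T = 0.6667;  σ√T = 0.3756
d₁ = [ln(160/140) + (0.026 + ½·0.46²)·0.6667] / (σ√T) = (0.1335 + 0.0879) / 0.3756 = 0.5895 → 0.59
√T = √0.6667 = 0.8165
φ(d₁) = φ(0.59) = 0.3352
vega = S·φ(d₁)·√T = 160·0.3352·0.8165 = 43.7905
(The call has the same vega.)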